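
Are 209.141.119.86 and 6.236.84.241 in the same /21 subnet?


Mask: 255.255.248.0
209.141.119.86 AND mask = 209.141.112.0
6.236.84.241 AND mask = 6.236.80.0
No, different subnets (209.141.112.0 vs 6.236.80.0)


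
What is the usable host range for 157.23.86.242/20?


Network: 157.23.80.0
Broadcast: 157.23.95.255
First usable = network + 1
Last usable = broadcast - 1
Range: 157.23.80.1 to 157.23.95.254


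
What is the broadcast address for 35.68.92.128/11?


Network: 35.64.0.0/11
Host bits = 21
Set all host bits to 1:
Broadcast: 35.95.255.255


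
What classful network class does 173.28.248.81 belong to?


First octet: 173
Binary: 10101101
10xxxxxx -> Class B (128-191)
Class B, default mask 255.255.0.0 (/16)


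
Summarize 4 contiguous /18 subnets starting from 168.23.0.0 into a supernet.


Original prefix: /18
Number of subnets: 4 = 2^2
New prefix = 18 - 2 = 16
Supernet: 168.23.0.0/16


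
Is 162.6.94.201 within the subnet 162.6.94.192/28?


Subnet network: 162.6.94.192
Test IP AND mask: 162.6.94.192
Yes, 162.6.94.201 is in 162.6.94.192/28


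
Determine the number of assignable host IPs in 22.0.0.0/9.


Host bits = 32 - 9 = 23
Total addresses = 2^23 = 8388608
Usable = total - 2 (network and broadcast)
Usable hosts: 8388606


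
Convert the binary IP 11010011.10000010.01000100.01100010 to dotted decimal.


11010011 = 211
10000010 = 130
01000100 = 68
01100010 = 98
IP: 211.130.68.98


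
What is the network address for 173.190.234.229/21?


IP:   10101101.10111110.11101010.11100101
Mask: 11111111.11111111.11111000.00000000
AND operation:
Net:  10101101.10111110.11101000.00000000
Network: 173.190.232.0/21


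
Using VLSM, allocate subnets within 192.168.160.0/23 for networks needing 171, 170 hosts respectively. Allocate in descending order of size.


171 hosts -> /24 (254 usable): 192.168.160.0/24
170 hosts -> /24 (254 usable): 192.168.161.0/24
Allocation: 192.168.160.0/24 (171 hosts, 254 usable); 192.168.161.0/24 (170 hosts, 254 usable)


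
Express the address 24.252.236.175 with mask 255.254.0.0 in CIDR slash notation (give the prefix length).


Binary: 11111111.11111110.00000000.00000000
Count leading 1s
Prefix: /15


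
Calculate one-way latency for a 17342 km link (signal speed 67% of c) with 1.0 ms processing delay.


Speed = 0.67 * 3e5 km/s = 201000 km/s
Propagation delay = 17342 / 201000 = 0.0863 s = 86.2786 ms
Processing delay = 1.0 ms
Total one-way latency = 87.2786 ms


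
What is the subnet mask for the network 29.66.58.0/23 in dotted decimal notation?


/23 means 23 network bits, 9 host bits
Binary: 11111111111111111111111000000000
Mask: 255.255.254.0


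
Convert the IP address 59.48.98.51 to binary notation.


59 = 00111011
48 = 00110000
98 = 01100010
51 = 00110011
Binary: 00111011.00110000.01100010.00110011


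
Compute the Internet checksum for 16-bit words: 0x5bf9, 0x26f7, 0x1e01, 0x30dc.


Sum all words (with carry folding):
+ 0x5bf9 = 0x5bf9
+ 0x26f7 = 0x82f0
+ 0x1e01 = 0xa0f1
+ 0x30dc = 0xd1cd
One's complement: ~0xd1cd
Checksum = 0x2e32


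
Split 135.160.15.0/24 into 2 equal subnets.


New prefix = 24 + 1 = 25
Each subnet has 128 addresses
  135.160.15.0/25
  135.160.15.128/25
Subnets: 135.160.15.0/25, 135.160.15.128/25


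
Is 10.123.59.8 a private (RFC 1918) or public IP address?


RFC 1918 private ranges:
  10.0.0.0/8 (10.0.0.0 - 10.255.255.255)
  172.16.0.0/12 (172.16.0.0 - 172.31.255.255)
  192.168.0.0/16 (192.168.0.0 - 192.168.255.255)
Private (in 10.0.0.0/8)


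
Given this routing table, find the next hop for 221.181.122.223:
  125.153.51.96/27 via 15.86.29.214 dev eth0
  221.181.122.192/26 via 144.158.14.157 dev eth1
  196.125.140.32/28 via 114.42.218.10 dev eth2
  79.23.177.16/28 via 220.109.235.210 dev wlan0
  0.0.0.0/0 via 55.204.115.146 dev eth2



Longest prefix match for 221.181.122.223:
  /27 125.153.51.96: no
  /26 221.181.122.192: MATCH
  /28 196.125.140.32: no
  /28 79.23.177.16: no
  /0 0.0.0.0: MATCH
Selected: next-hop 144.158.14.157 via eth1 (matched /26)


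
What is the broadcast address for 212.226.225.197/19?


Network: 212.226.224.0/19
Host bits = 13
Set all host bits to 1:
Broadcast: 212.226.255.255


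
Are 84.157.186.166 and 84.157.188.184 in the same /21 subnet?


Mask: 255.255.248.0
84.157.186.166 AND mask = 84.157.184.0
84.157.188.184 AND mask = 84.157.184.0
Yes, same subnet (84.157.184.0)


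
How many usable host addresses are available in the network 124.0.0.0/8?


Host bits = 32 - 8 = 24
Total addresses = 2^24 = 16777216
Usable = total - 2 (network and broadcast)
Usable hosts: 16777214


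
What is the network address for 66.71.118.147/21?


IP:   01000010.01000111.01110110.10010011
Mask: 11111111.11111111.11111000.00000000
AND operation:
Net:  01000010.01000111.01110000.00000000
Network: 66.71.112.0/21


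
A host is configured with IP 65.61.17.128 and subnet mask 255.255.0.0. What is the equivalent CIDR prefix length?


Binary: 11111111.11111111.00000000.00000000
Count leading 1s
Prefix: /16


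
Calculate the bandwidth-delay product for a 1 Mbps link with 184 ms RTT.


BDP = bandwidth * RTT
= 1 Mbps * 184 ms
= 1 * 1e6 * 184 / 1000 bits
= 184000 bits
= 23000 bytes
= 22.4609 KB
BDP = 184000 bits (23000 bytes)


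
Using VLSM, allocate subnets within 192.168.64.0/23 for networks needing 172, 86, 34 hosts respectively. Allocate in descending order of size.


172 hosts -> /24 (254 usable): 192.168.64.0/24
86 hosts -> /25 (126 usable): 192.168.65.0/25
34 hosts -> /26 (62 usable): 192.168.65.128/26
Allocation: 192.168.64.0/24 (172 hosts, 254 usable); 192.168.65.0/25 (86 hosts, 126 usable); 192.168.65.128/26 (34 hosts, 62 usable)


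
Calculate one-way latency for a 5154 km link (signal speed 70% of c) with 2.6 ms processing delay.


Speed = 0.7 * 3e5 km/s = 210000 km/s
Propagation delay = 5154 / 210000 = 0.0245 s = 24.5429 ms
Processing delay = 2.6 ms
Total one-way latency = 27.1429 ms


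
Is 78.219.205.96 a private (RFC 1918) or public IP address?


RFC 1918 private ranges:
  10.0.0.0/8 (10.0.0.0 - 10.255.255.255)
  172.16.0.0/12 (172.16.0.0 - 172.31.255.255)
  192.168.0.0/16 (192.168.0.0 - 192.168.255.255)
Public (not in any RFC 1918 range)


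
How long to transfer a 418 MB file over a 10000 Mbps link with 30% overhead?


Effective throughput = 10000 * (1 - 30/100) = 7000 Mbps
File size in Mb = 418 * 8 = 3344 Mb
Time = 3344 / 7000
Time = 0.4777 seconds


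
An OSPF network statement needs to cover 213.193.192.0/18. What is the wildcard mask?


Subnet mask: 255.255.192.0
Wildcard = 255.255.255.255 - subnet mask
255 - 255 = 0
255 - 255 = 0
255 - 192 = 63
255 - 0 = 255
Wildcard: 0.0.63.255


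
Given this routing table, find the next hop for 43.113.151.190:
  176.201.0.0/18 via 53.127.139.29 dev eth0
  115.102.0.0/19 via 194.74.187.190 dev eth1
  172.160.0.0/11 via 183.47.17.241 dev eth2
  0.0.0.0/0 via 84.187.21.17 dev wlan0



Longest prefix match for 43.113.151.190:
  /18 176.201.0.0: no
  /19 115.102.0.0: no
  /11 172.160.0.0: no
  /0 0.0.0.0: MATCH
Selected: next-hop 84.187.21.17 via wlan0 (matched /0)


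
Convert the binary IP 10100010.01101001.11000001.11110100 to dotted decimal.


10100010 = 162
01101001 = 105
11000001 = 193
11110100 = 244
IP: 162.105.193.244


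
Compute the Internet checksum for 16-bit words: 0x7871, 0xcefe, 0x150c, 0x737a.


Sum all words (with carry folding):
+ 0x7871 = 0x7871
+ 0xcefe = 0x4770
+ 0x150c = 0x5c7c
+ 0x737a = 0xcff6
One's complement: ~0xcff6
Checksum = 0x3009


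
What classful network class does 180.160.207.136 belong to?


First octet: 180
Binary: 10110100
10xxxxxx -> Class B (128-191)
Class B, default mask 255.255.0.0 (/16)


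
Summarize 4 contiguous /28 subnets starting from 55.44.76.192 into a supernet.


Original prefix: /28
Number of subnets: 4 = 2^2
New prefix = 28 - 2 = 26
Supernet: 55.44.76.192/26


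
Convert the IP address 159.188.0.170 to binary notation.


159 = 10011111
188 = 10111100
0 = 00000000
170 = 10101010
Binary: 10011111.10111100.00000000.10101010


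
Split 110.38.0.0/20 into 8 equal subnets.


New prefix = 20 + 3 = 23
Each subnet has 512 addresses
  110.38.0.0/23
  110.38.2.0/23
  110.38.4.0/23
  110.38.6.0/23
  110.38.8.0/23
  110.38.10.0/23
  110.38.12.0/23
  110.38.14.0/23
Subnets: 110.38.0.0/23, 110.38.2.0/23, 110.38.4.0/23, 110.38.6.0/23, 110.38.8.0/23, 110.38.10.0/23, 110.38.12.0/23, 110.38.14.0/23


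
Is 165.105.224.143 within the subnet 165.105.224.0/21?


Subnet network: 165.105.224.0
Test IP AND mask: 165.105.224.0
Yes, 165.105.224.143 is in 165.105.224.0/21


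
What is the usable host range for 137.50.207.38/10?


Network: 137.0.0.0
Broadcast: 137.63.255.255
First usable = network + 1
Last usable = broadcast - 1
Range: 137.0.0.1 to 137.63.255.254


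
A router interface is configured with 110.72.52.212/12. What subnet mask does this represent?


/12 means 12 network bits, 20 host bits
Binary: 11111111111100000000000000000000
Mask: 255.240.0.0


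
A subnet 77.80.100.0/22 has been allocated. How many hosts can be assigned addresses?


Host bits = 32 - 22 = 10
Total addresses = 2^10 = 1024
Usable = total - 2 (network and broadcast)
Usable hosts: 1022


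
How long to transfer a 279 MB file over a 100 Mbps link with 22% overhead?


Effective throughput = 100 * (1 - 22/100) = 78 Mbps
File size in Mb = 279 * 8 = 2232 Mb
Time = 2232 / 78
Time = 28.6154 seconds


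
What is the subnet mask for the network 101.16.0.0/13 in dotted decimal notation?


/13 means 13 network bits, 19 host bits
Binary: 11111111111110000000000000000000
Mask: 255.248.0.0


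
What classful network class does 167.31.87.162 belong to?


First octet: 167
Binary: 10100111
10xxxxxx -> Class B (128-191)
Class B, default mask 255.255.0.0 (/16)


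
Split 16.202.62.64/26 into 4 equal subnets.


New prefix = 26 + 2 = 28
Each subnet has 16 addresses
  16.202.62.64/28
  16.202.62.80/28
  16.202.62.96/28
  16.202.62.112/28
Subnets: 16.202.62.64/28, 16.202.62.80/28, 16.202.62.96/28, 16.202.62.112/28


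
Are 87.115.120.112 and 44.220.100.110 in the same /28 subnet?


Mask: 255.255.255.240
87.115.120.112 AND mask = 87.115.120.112
44.220.100.110 AND mask = 44.220.100.96
No, different subnets (87.115.120.112 vs 44.220.100.96)


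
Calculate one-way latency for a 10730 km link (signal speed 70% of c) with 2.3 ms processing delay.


Speed = 0.7 * 3e5 km/s = 210000 km/s
Propagation delay = 10730 / 210000 = 0.0511 s = 51.0952 ms
Processing delay = 2.3 ms
Total one-way latency = 53.3952 ms


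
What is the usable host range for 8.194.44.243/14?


Network: 8.192.0.0
Broadcast: 8.195.255.255
First usable = network + 1
Last usable = broadcast - 1
Range: 8.192.0.1 to 8.195.255.254


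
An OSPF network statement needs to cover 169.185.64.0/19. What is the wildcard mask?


Subnet mask: 255.255.224.0
Wildcard = 255.255.255.255 - subnet mask
255 - 255 = 0
255 - 255 = 0
255 - 224 = 31
255 - 0 = 255
Wildcard: 0.0.31.255


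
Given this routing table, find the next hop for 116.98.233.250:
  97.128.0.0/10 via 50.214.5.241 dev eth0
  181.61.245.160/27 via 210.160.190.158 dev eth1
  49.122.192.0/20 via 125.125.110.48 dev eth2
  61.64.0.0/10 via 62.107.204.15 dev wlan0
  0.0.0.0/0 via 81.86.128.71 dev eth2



Longest prefix match for 116.98.233.250:
  /10 97.128.0.0: no
  /27 181.61.245.160: no
  /20 49.122.192.0: no
  /10 61.64.0.0: no
  /0 0.0.0.0: MATCH
Selected: next-hop 81.86.128.71 via eth2 (matched /0)


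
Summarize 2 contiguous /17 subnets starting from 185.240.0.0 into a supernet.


Original prefix: /17
Number of subnets: 2 = 2^1
New prefix = 17 - 1 = 16
Supernet: 185.240.0.0/16


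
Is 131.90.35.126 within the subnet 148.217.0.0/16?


Subnet network: 148.217.0.0
Test IP AND mask: 131.90.0.0
No, 131.90.35.126 is not in 148.217.0.0/16


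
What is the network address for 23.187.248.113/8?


IP:   00010111.10111011.11111000.01110001
Mask: 11111111.00000000.00000000.00000000
AND operation:
Net:  00010111.00000000.00000000.00000000
Network: 23.0.0.0/8


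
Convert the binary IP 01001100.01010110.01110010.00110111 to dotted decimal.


01001100 = 76
01010110 = 86
01110010 = 114
00110111 = 55
IP: 76.86.114.55


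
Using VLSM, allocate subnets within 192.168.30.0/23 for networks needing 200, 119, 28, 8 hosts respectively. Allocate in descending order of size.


200 hosts -> /24 (254 usable): 192.168.30.0/24
119 hosts -> /25 (126 usable): 192.168.31.0/25
28 hosts -> /27 (30 usable): 192.168.31.128/27
8 hosts -> /28 (14 usable): 192.168.31.160/28
Allocation: 192.168.30.0/24 (200 hosts, 254 usable); 192.168.31.0/25 (119 hosts, 126 usable); 192.168.31.128/27 (28 hosts, 30 usable); 192.168.31.160/28 (8 hosts, 14 usable)


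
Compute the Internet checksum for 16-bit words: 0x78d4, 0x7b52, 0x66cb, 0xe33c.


Sum all words (with carry folding):
+ 0x78d4 = 0x78d4
+ 0x7b52 = 0xf426
+ 0x66cb = 0x5af2
+ 0xe33c = 0x3e2f
One's complement: ~0x3e2f
Checksum = 0xc1d0


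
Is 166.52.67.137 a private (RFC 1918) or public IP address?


RFC 1918 private ranges:
  10.0.0.0/8 (10.0.0.0 - 10.255.255.255)
  172.16.0.0/12 (172.16.0.0 - 172.31.255.255)
  192.168.0.0/16 (192.168.0.0 - 192.168.255.255)
Public (not in any RFC 1918 range)


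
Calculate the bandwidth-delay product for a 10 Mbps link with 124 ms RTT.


BDP = bandwidth * RTT
= 10 Mbps * 124 ms
= 10 * 1e6 * 124 / 1000 bits
= 1240000 bits
= 155000 bytes
= 151.3672 KB
BDP = 1240000 bits (155000 bytes)


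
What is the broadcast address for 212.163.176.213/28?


Network: 212.163.176.208/28
Host bits = 4
Set all host bits to 1:
Broadcast: 212.163.176.223


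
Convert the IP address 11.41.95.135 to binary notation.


11 = 00001011
41 = 00101001
95 = 01011111
135 = 10000111
Binary: 00001011.00101001.01011111.10000111


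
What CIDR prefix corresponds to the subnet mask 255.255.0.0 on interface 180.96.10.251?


Binary: 11111111.11111111.00000000.00000000
Count leading 1s
Prefix: /16


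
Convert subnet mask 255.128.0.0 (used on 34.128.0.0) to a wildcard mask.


Subnet mask: 255.128.0.0
Wildcard = 255.255.255.255 - subnet mask
255 - 255 = 0
255 - 128 = 127
255 - 0 = 255
255 - 0 = 255
Wildcard: 0.127.255.255


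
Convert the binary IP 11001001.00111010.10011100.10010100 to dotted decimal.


11001001 = 201
00111010 = 58
10011100 = 156
10010100 = 148
IP: 201.58.156.148


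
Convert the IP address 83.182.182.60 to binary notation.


83 = 01010011
182 = 10110110
182 = 10110110
60 = 00111100
Binary: 01010011.10110110.10110110.00111100


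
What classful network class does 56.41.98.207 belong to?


First octet: 56
Binary: 00111000
0xxxxxxx -> Class A (1-126)
Class A, default mask 255.0.0.0 (/8)


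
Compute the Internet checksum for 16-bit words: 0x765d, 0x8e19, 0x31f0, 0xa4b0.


Sum all words (with carry folding):
+ 0x765d = 0x765d
+ 0x8e19 = 0x0477
+ 0x31f0 = 0x3667
+ 0xa4b0 = 0xdb17
One's complement: ~0xdb17
Checksum = 0x24e8


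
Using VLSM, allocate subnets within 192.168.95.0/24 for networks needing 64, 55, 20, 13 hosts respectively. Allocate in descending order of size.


64 hosts -> /25 (126 usable): 192.168.95.0/25
55 hosts -> /26 (62 usable): 192.168.95.128/26
20 hosts -> /27 (30 usable): 192.168.95.192/27
13 hosts -> /28 (14 usable): 192.168.95.224/28
Allocation: 192.168.95.0/25 (64 hosts, 126 usable); 192.168.95.128/26 (55 hosts, 62 usable); 192.168.95.192/27 (20 hosts, 30 usable); 192.168.95.224/28 (13 hosts, 14 usable)


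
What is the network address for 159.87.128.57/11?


IP:   10011111.01010111.10000000.00111001
Mask: 11111111.11100000.00000000.00000000
AND operation:
Net:  10011111.01000000.00000000.00000000
Network: 159.64.0.0/11


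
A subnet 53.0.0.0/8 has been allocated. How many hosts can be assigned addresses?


Host bits = 32 - 8 = 24
Total addresses = 2^24 = 16777216
Usable = total - 2 (network and broadcast)
Usable hosts: 16777214


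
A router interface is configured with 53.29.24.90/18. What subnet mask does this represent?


/18 means 18 network bits, 14 host bits
Binary: 11111111111111111100000000000000
Mask: 255.255.192.0


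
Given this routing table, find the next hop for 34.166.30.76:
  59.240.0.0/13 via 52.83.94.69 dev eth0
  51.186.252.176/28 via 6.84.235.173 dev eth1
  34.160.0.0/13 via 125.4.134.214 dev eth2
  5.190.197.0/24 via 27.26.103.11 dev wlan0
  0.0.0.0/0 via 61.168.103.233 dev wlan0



Longest prefix match for 34.166.30.76:
  /13 59.240.0.0: no
  /28 51.186.252.176: no
  /13 34.160.0.0: MATCH
  /24 5.190.197.0: no
  /0 0.0.0.0: MATCH
Selected: next-hop 125.4.134.214 via eth2 (matched /13)


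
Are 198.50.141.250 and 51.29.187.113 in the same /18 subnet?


Mask: 255.255.192.0
198.50.141.250 AND mask = 198.50.128.0
51.29.187.113 AND mask = 51.29.128.0
No, different subnets (198.50.128.0 vs 51.29.128.0)


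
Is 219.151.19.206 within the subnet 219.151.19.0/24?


Subnet network: 219.151.19.0
Test IP AND mask: 219.151.19.0
Yes, 219.151.19.206 is in 219.151.19.0/24


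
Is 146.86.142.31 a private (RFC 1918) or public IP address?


RFC 1918 private ranges:
  10.0.0.0/8 (10.0.0.0 - 10.255.255.255)
  172.16.0.0/12 (172.16.0.0 - 172.31.255.255)
  192.168.0.0/16 (192.168.0.0 - 192.168.255.255)
Public (not in any RFC 1918 range)


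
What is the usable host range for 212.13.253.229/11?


Network: 212.0.0.0
Broadcast: 212.31.255.255
First usable = network + 1
Last usable = broadcast - 1
Range: 212.0.0.1 to 212.31.255.254


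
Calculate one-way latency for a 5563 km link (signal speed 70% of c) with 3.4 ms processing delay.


Speed = 0.7 * 3e5 km/s = 210000 km/s
Propagation delay = 5563 / 210000 = 0.0265 s = 26.4905 ms
Processing delay = 3.4 ms
Total one-way latency = 29.8905 ms


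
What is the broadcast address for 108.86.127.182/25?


Network: 108.86.127.128/25
Host bits = 7
Set all host bits to 1:
Broadcast: 108.86.127.255


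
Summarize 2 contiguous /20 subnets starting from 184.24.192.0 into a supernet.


Original prefix: /20
Number of subnets: 2 = 2^1
New prefix = 20 - 1 = 19
Supernet: 184.24.192.0/19


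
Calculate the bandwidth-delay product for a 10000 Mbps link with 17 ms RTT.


BDP = bandwidth * RTT
= 10000 Mbps * 17 ms
= 10000 * 1e6 * 17 / 1000 bits
= 170000000 bits
= 21250000 bytes
= 20751.9531 KB
BDP = 170000000 bits (21250000 bytes)


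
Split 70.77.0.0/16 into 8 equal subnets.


New prefix = 16 + 3 = 19
Each subnet has 8192 addresses
  70.77.0.0/19
  70.77.32.0/19
  70.77.64.0/19
  70.77.96.0/19
  70.77.128.0/19
  70.77.160.0/19
  70.77.192.0/19
  70.77.224.0/19
Subnets: 70.77.0.0/19, 70.77.32.0/19, 70.77.64.0/19, 70.77.96.0/19, 70.77.128.0/19, 70.77.160.0/19, 70.77.192.0/19, 70.77.224.0/19


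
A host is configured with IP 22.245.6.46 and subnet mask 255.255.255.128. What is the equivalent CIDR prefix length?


Binary: 11111111.11111111.11111111.10000000
Count leading 1s
Prefix: /25


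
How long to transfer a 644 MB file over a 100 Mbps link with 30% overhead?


Effective throughput = 100 * (1 - 30/100) = 70 Mbps
File size in Mb = 644 * 8 = 5152 Mb
Time = 5152 / 70
Time = 73.6 seconds


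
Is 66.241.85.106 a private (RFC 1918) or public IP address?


RFC 1918 private ranges:
  10.0.0.0/8 (10.0.0.0 - 10.255.255.255)
  172.16.0.0/12 (172.16.0.0 - 172.31.255.255)
  192.168.0.0/16 (192.168.0.0 - 192.168.255.255)
Public (not in any RFC 1918 range)


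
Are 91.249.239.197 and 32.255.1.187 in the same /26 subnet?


Mask: 255.255.255.192
91.249.239.197 AND mask = 91.249.239.192
32.255.1.187 AND mask = 32.255.1.128
No, different subnets (91.249.239.192 vs 32.255.1.128)


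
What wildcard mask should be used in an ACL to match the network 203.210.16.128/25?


Subnet mask: 255.255.255.128
Wildcard = 255.255.255.255 - subnet mask
255 - 255 = 0
255 - 255 = 0
255 - 255 = 0
255 - 128 = 127
Wildcard: 0.0.0.127


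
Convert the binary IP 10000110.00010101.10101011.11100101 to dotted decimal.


10000110 = 134
00010101 = 21
10101011 = 171
11100101 = 229
IP: 134.21.171.229


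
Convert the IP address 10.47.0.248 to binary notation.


10 = 00001010
47 = 00101111
0 = 00000000
248 = 11111000
Binary: 00001010.00101111.00000000.11111000


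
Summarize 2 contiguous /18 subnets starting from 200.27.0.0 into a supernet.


Original prefix: /18
Number of subnets: 2 = 2^1
New prefix = 18 - 1 = 17
Supernet: 200.27.0.0/17


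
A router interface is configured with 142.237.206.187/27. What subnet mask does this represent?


/27 means 27 network bits, 5 host bits
Binary: 11111111111111111111111111100000
Mask: 255.255.255.224


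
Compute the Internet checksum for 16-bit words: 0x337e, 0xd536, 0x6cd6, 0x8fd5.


Sum all words (with carry folding):
+ 0x337e = 0x337e
+ 0xd536 = 0x08b5
+ 0x6cd6 = 0x758b
+ 0x8fd5 = 0x0561
One's complement: ~0x0561
Checksum = 0xfa9e


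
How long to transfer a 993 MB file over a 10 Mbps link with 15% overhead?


Effective throughput = 10 * (1 - 15/100) = 8.5 Mbps
File size in Mb = 993 * 8 = 7944 Mb
Time = 7944 / 8.5
Time = 934.5882 seconds


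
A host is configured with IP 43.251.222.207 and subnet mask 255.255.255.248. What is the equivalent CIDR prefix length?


Binary: 11111111.11111111.11111111.11111000
Count leading 1s
Prefix: /29


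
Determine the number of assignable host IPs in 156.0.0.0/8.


Host bits = 32 - 8 = 24
Total addresses = 2^24 = 16777216
Usable = total - 2 (network and broadcast)
Usable hosts: 16777214


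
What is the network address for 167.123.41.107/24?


IP:   10100111.01111011.00101001.01101011
Mask: 11111111.11111111.11111111.00000000
AND operation:
Net:  10100111.01111011.00101001.00000000
Network: 167.123.41.0/24


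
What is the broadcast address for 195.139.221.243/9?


Network: 195.128.0.0/9
Host bits = 23
Set all host bits to 1:
Broadcast: 195.255.255.255


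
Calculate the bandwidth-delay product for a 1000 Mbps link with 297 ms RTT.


BDP = bandwidth * RTT
= 1000 Mbps * 297 ms
= 1000 * 1e6 * 297 / 1000 bits
= 297000000 bits
= 37125000 bytes
= 36254.8828 KB
BDP = 297000000 bits (37125000 bytes)


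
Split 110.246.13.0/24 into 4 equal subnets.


New prefix = 24 + 2 = 26
Each subnet has 64 addresses
  110.246.13.0/26
  110.246.13.64/26
  110.246.13.128/26
  110.246.13.192/26
Subnets: 110.246.13.0/26, 110.246.13.64/26, 110.246.13.128/26, 110.246.13.192/26


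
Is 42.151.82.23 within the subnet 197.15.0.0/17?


Subnet network: 197.15.0.0
Test IP AND mask: 42.151.0.0
No, 42.151.82.23 is not in 197.15.0.0/17


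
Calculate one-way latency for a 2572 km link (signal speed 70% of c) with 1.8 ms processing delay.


Speed = 0.7 * 3e5 km/s = 210000 km/s
Propagation delay = 2572 / 210000 = 0.0122 s = 12.2476 ms
Processing delay = 1.8 ms
Total one-way latency = 14.0476 ms


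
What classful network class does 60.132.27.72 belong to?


First octet: 60
Binary: 00111100
0xxxxxxx -> Class A (1-126)
Class A, default mask 255.0.0.0 (/8)


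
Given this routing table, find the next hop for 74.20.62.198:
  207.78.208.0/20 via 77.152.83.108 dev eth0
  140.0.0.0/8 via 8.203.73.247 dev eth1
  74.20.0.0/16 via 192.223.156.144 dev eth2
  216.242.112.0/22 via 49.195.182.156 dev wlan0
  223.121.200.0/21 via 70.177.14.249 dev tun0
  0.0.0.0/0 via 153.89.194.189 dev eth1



Longest prefix match for 74.20.62.198:
  /20 207.78.208.0: no
  /8 140.0.0.0: no
  /16 74.20.0.0: MATCH
  /22 216.242.112.0: no
  /21 223.121.200.0: no
  /0 0.0.0.0: MATCH
Selected: next-hop 192.223.156.144 via eth2 (matched /16)


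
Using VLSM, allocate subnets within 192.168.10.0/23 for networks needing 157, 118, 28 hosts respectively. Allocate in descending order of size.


157 hosts -> /24 (254 usable): 192.168.10.0/24
118 hosts -> /25 (126 usable): 192.168.11.0/25
28 hosts -> /27 (30 usable): 192.168.11.128/27
Allocation: 192.168.10.0/24 (157 hosts, 254 usable); 192.168.11.0/25 (118 hosts, 126 usable); 192.168.11.128/27 (28 hosts, 30 usable)


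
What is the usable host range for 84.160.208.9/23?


Network: 84.160.208.0
Broadcast: 84.160.209.255
First usable = network + 1
Last usable = broadcast - 1
Range: 84.160.208.1 to 84.160.209.254


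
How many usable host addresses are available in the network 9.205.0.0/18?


Host bits = 32 - 18 = 14
Total addresses = 2^14 = 16384
Usable = total - 2 (network and broadcast)
Usable hosts: 16382


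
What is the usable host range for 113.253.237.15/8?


Network: 113.0.0.0
Broadcast: 113.255.255.255
First usable = network + 1
Last usable = broadcast - 1
Range: 113.0.0.1 to 113.255.255.254


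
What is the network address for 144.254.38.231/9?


IP:   10010000.11111110.00100110.11100111
Mask: 11111111.10000000.00000000.00000000
AND operation:
Net:  10010000.10000000.00000000.00000000
Network: 144.128.0.0/9


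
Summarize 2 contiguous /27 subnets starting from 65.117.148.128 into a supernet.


Original prefix: /27
Number of subnets: 2 = 2^1
New prefix = 27 - 1 = 26
Supernet: 65.117.148.128/26


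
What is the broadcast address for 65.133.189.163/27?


Network: 65.133.189.160/27
Host bits = 5
Set all host bits to 1:
Broadcast: 65.133.189.191


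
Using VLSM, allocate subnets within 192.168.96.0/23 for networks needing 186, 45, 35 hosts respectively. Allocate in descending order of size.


186 hosts -> /24 (254 usable): 192.168.96.0/24
45 hosts -> /26 (62 usable): 192.168.97.0/26
35 hosts -> /26 (62 usable): 192.168.97.64/26
Allocation: 192.168.96.0/24 (186 hosts, 254 usable); 192.168.97.0/26 (45 hosts, 62 usable); 192.168.97.64/26 (35 hosts, 62 usable)


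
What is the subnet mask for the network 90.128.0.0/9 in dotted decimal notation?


/9 means 9 network bits, 23 host bits
Binary: 11111111100000000000000000000000
Mask: 255.128.0.0


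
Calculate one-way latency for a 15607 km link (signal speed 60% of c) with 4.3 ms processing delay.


Speed = 0.6 * 3e5 km/s = 180000 km/s
Propagation delay = 15607 / 180000 = 0.0867 s = 86.7056 ms
Processing delay = 4.3 ms
Total one-way latency = 91.0056 ms


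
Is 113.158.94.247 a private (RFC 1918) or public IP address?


RFC 1918 private ranges:
  10.0.0.0/8 (10.0.0.0 - 10.255.255.255)
  172.16.0.0/12 (172.16.0.0 - 172.31.255.255)
  192.168.0.0/16 (192.168.0.0 - 192.168.255.255)
Public (not in any RFC 1918 range)


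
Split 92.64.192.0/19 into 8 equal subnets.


New prefix = 19 + 3 = 22
Each subnet has 1024 addresses
  92.64.192.0/22
  92.64.196.0/22
  92.64.200.0/22
  92.64.204.0/22
  92.64.208.0/22
  92.64.212.0/22
  92.64.216.0/22
  92.64.220.0/22
Subnets: 92.64.192.0/22, 92.64.196.0/22, 92.64.200.0/22, 92.64.204.0/22, 92.64.208.0/22, 92.64.212.0/22, 92.64.216.0/22, 92.64.220.0/22


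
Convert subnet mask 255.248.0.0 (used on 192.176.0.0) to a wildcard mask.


Subnet mask: 255.248.0.0
Wildcard = 255.255.255.255 - subnet mask
255 - 255 = 0
255 - 248 = 7
255 - 0 = 255
255 - 0 = 255
Wildcard: 0.7.255.255


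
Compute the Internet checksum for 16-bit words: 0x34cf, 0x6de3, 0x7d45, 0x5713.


Sum all words (with carry folding):
+ 0x34cf = 0x34cf
+ 0x6de3 = 0xa2b2
+ 0x7d45 = 0x1ff8
+ 0x5713 = 0x770b
One's complement: ~0x770b
Checksum = 0x88f4


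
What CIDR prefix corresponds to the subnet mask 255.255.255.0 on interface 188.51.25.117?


Binary: 11111111.11111111.11111111.00000000
Count leading 1s
Prefix: /24


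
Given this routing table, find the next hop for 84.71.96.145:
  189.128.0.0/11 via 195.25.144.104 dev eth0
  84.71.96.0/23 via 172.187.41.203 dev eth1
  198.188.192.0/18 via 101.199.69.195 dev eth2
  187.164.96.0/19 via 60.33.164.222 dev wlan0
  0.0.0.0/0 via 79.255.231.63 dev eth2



Longest prefix match for 84.71.96.145:
  /11 189.128.0.0: no
  /23 84.71.96.0: MATCH
  /18 198.188.192.0: no
  /19 187.164.96.0: no
  /0 0.0.0.0: MATCH
Selected: next-hop 172.187.41.203 via eth1 (matched /23)


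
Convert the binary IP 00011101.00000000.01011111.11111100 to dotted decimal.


00011101 = 29
00000000 = 0
01011111 = 95
11111100 = 252
IP: 29.0.95.252


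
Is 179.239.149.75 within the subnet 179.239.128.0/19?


Subnet network: 179.239.128.0
Test IP AND mask: 179.239.128.0
Yes, 179.239.149.75 is in 179.239.128.0/19


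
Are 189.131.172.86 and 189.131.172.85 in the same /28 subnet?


Mask: 255.255.255.240
189.131.172.86 AND mask = 189.131.172.80
189.131.172.85 AND mask = 189.131.172.80
Yes, same subnet (189.131.172.80)


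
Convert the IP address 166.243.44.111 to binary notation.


166 = 10100110
243 = 11110011
44 = 00101100
111 = 01101111
Binary: 10100110.11110011.00101100.01101111


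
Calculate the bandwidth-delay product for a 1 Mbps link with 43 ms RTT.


BDP = bandwidth * RTT
= 1 Mbps * 43 ms
= 1 * 1e6 * 43 / 1000 bits
= 43000 bits
= 5375 bytes
= 5.249 KB
BDP = 43000 bits (5375 bytes)


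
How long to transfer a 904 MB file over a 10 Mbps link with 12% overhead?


Effective throughput = 10 * (1 - 12/100) = 8.8 Mbps
File size in Mb = 904 * 8 = 7232 Mb
Time = 7232 / 8.8
Time = 821.8182 seconds


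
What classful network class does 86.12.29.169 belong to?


First octet: 86
Binary: 01010110
0xxxxxxx -> Class A (1-126)
Class A, default mask 255.0.0.0 (/8)


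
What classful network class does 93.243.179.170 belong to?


First octet: 93
Binary: 01011101
0xxxxxxx -> Class A (1-126)
Class A, default mask 255.0.0.0 (/8)


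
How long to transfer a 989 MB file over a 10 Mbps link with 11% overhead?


Effective throughput = 10 * (1 - 11/100) = 8.9 Mbps
File size in Mb = 989 * 8 = 7912 Mb
Time = 7912 / 8.9
Time = 888.9888 seconds


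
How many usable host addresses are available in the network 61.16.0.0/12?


Host bits = 32 - 12 = 20
Total addresses = 2^20 = 1048576
Usable = total - 2 (network and broadcast)
Usable hosts: 1048574


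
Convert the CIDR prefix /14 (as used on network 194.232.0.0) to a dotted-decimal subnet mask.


/14 means 14 network bits, 18 host bits
Binary: 11111111111111000000000000000000
Mask: 255.252.0.0


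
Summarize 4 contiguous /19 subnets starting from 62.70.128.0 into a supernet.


Original prefix: /19
Number of subnets: 4 = 2^2
New prefix = 19 - 2 = 17
Supernet: 62.70.128.0/17


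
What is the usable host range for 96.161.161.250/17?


Network: 96.161.128.0
Broadcast: 96.161.255.255
First usable = network + 1
Last usable = broadcast - 1
Range: 96.161.128.1 to 96.161.255.254


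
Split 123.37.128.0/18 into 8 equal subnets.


New prefix = 18 + 3 = 21
Each subnet has 2048 addresses
  123.37.128.0/21
  123.37.136.0/21
  123.37.144.0/21
  123.37.152.0/21
  123.37.160.0/21
  123.37.168.0/21
  123.37.176.0/21
  123.37.184.0/21
Subnets: 123.37.128.0/21, 123.37.136.0/21, 123.37.144.0/21, 123.37.152.0/21, 123.37.160.0/21, 123.37.168.0/21, 123.37.176.0/21, 123.37.184.0/21


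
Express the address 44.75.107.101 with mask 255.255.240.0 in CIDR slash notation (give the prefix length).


Binary: 11111111.11111111.11110000.00000000
Count leading 1s
Prefix: /20


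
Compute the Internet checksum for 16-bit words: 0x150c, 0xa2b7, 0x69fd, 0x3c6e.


Sum all words (with carry folding):
+ 0x150c = 0x150c
+ 0xa2b7 = 0xb7c3
+ 0x69fd = 0x21c1
+ 0x3c6e = 0x5e2f
One's complement: ~0x5e2f
Checksum = 0xa1d0


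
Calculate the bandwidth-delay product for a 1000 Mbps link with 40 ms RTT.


BDP = bandwidth * RTT
= 1000 Mbps * 40 ms
= 1000 * 1e6 * 40 / 1000 bits
= 40000000 bits
= 5000000 bytes
= 4882.8125 KB
BDP = 40000000 bits (5000000 bytes)


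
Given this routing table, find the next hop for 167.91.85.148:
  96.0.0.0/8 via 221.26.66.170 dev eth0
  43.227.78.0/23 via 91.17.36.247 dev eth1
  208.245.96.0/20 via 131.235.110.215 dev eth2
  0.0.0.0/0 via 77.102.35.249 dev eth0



Longest prefix match for 167.91.85.148:
  /8 96.0.0.0: no
  /23 43.227.78.0: no
  /20 208.245.96.0: no
  /0 0.0.0.0: MATCH
Selected: next-hop 77.102.35.249 via eth0 (matched /0)


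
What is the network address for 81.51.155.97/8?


IP:   01010001.00110011.10011011.01100001
Mask: 11111111.00000000.00000000.00000000
AND operation:
Net:  01010001.00000000.00000000.00000000
Network: 81.0.0.0/8


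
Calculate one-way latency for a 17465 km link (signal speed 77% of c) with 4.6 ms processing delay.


Speed = 0.77 * 3e5 km/s = 231000 km/s
Propagation delay = 17465 / 231000 = 0.0756 s = 75.6061 ms
Processing delay = 4.6 ms
Total one-way latency = 80.2061 ms


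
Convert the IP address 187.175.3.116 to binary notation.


187 = 10111011
175 = 10101111
3 = 00000011
116 = 01110100
Binary: 10111011.10101111.00000011.01110100


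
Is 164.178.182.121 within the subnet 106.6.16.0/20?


Subnet network: 106.6.16.0
Test IP AND mask: 164.178.176.0
No, 164.178.182.121 is not in 106.6.16.0/20


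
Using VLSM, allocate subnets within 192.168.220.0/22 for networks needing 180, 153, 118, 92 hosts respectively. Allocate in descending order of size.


180 hosts -> /24 (254 usable): 192.168.220.0/24
153 hosts -> /24 (254 usable): 192.168.221.0/24
118 hosts -> /25 (126 usable): 192.168.222.0/25
92 hosts -> /25 (126 usable): 192.168.222.128/25
Allocation: 192.168.220.0/24 (180 hosts, 254 usable); 192.168.221.0/24 (153 hosts, 254 usable); 192.168.222.0/25 (118 hosts, 126 usable); 192.168.222.128/25 (92 hosts, 126 usable)


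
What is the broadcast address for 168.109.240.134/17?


Network: 168.109.128.0/17
Host bits = 15
Set all host bits to 1:
Broadcast: 168.109.255.255


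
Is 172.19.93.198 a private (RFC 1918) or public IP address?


RFC 1918 private ranges:
  10.0.0.0/8 (10.0.0.0 - 10.255.255.255)
  172.16.0.0/12 (172.16.0.0 - 172.31.255.255)
  192.168.0.0/16 (192.168.0.0 - 192.168.255.255)
Private (in 172.16.0.0/12)


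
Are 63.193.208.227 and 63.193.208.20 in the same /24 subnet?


Mask: 255.255.255.0
63.193.208.227 AND mask = 63.193.208.0
63.193.208.20 AND mask = 63.193.208.0
Yes, same subnet (63.193.208.0)


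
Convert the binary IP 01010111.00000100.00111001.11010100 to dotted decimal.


01010111 = 87
00000100 = 4
00111001 = 57
11010100 = 212
IP: 87.4.57.212


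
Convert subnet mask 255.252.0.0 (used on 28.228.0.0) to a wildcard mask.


Subnet mask: 255.252.0.0
Wildcard = 255.255.255.255 - subnet mask
255 - 255 = 0
255 - 252 = 3
255 - 0 = 255
255 - 0 = 255
Wildcard: 0.3.255.255


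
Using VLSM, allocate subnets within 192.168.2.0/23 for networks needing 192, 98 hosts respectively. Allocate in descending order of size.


192 hosts -> /24 (254 usable): 192.168.2.0/24
98 hosts -> /25 (126 usable): 192.168.3.0/25
Allocation: 192.168.2.0/24 (192 hosts, 254 usable); 192.168.3.0/25 (98 hosts, 126 usable)


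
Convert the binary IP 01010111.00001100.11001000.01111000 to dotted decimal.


01010111 = 87
00001100 = 12
11001000 = 200
01111000 = 120
IP: 87.12.200.120


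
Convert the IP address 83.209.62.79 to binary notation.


83 = 01010011
209 = 11010001
62 = 00111110
79 = 01001111
Binary: 01010011.11010001.00111110.01001111


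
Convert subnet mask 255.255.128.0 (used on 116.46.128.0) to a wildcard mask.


Subnet mask: 255.255.128.0
Wildcard = 255.255.255.255 - subnet mask
255 - 255 = 0
255 - 255 = 0
255 - 128 = 127
255 - 0 = 255
Wildcard: 0.0.127.255


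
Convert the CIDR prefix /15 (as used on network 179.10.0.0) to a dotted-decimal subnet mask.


/15 means 15 network bits, 17 host bits
Binary: 11111111111111100000000000000000
Mask: 255.254.0.0


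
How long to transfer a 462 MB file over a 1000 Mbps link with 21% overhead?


Effective throughput = 1000 * (1 - 21/100) = 790 Mbps
File size in Mb = 462 * 8 = 3696 Mb
Time = 3696 / 790
Time = 4.6785 seconds


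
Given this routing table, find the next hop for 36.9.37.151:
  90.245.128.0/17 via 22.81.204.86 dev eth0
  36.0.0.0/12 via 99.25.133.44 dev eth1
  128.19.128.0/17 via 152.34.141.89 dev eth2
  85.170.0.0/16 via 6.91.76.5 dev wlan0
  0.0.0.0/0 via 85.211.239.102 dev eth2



Longest prefix match for 36.9.37.151:
  /17 90.245.128.0: no
  /12 36.0.0.0: MATCH
  /17 128.19.128.0: no
  /16 85.170.0.0: no
  /0 0.0.0.0: MATCH
Selected: next-hop 99.25.133.44 via eth1 (matched /12)


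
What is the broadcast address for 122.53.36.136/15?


Network: 122.52.0.0/15
Host bits = 17
Set all host bits to 1:
Broadcast: 122.53.255.255


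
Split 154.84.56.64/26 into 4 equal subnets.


New prefix = 26 + 2 = 28
Each subnet has 16 addresses
  154.84.56.64/28
  154.84.56.80/28
  154.84.56.96/28
  154.84.56.112/28
Subnets: 154.84.56.64/28, 154.84.56.80/28, 154.84.56.96/28, 154.84.56.112/28


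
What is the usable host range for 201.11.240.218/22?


Network: 201.11.240.0
Broadcast: 201.11.243.255
First usable = network + 1
Last usable = broadcast - 1
Range: 201.11.240.1 to 201.11.243.254


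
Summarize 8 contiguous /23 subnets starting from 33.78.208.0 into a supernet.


Original prefix: /23
Number of subnets: 8 = 2^3
New prefix = 23 - 3 = 20
Supernet: 33.78.208.0/20


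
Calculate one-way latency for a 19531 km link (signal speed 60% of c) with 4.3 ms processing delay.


Speed = 0.6 * 3e5 km/s = 180000 km/s
Propagation delay = 19531 / 180000 = 0.1085 s = 108.5056 ms
Processing delay = 4.3 ms
Total one-way latency = 112.8056 ms


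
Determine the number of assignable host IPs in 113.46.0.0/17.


Host bits = 32 - 17 = 15
Total addresses = 2^15 = 32768
Usable = total - 2 (network and broadcast)
Usable hosts: 32766


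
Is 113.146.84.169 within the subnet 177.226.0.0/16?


Subnet network: 177.226.0.0
Test IP AND mask: 113.146.0.0
No, 113.146.84.169 is not in 177.226.0.0/16


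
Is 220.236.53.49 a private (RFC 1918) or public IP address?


RFC 1918 private ranges:
  10.0.0.0/8 (10.0.0.0 - 10.255.255.255)
  172.16.0.0/12 (172.16.0.0 - 172.31.255.255)
  192.168.0.0/16 (192.168.0.0 - 192.168.255.255)
Public (not in any RFC 1918 range)


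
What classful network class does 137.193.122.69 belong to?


First octet: 137
Binary: 10001001
10xxxxxx -> Class B (128-191)
Class B, default mask 255.255.0.0 (/16)


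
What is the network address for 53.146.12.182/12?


IP:   00110101.10010010.00001100.10110110
Mask: 11111111.11110000.00000000.00000000
AND operation:
Net:  00110101.10010000.00000000.00000000
Network: 53.144.0.0/12


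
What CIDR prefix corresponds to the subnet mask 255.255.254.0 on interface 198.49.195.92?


Binary: 11111111.11111111.11111110.00000000
Count leading 1s
Prefix: /23


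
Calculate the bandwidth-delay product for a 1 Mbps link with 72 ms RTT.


BDP = bandwidth * RTT
= 1 Mbps * 72 ms
= 1 * 1e6 * 72 / 1000 bits
= 72000 bits
= 9000 bytes
= 8.7891 KB
BDP = 72000 bits (9000 bytes)


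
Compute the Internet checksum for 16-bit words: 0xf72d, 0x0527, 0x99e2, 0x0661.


Sum all words (with carry folding):
+ 0xf72d = 0xf72d
+ 0x0527 = 0xfc54
+ 0x99e2 = 0x9637
+ 0x0661 = 0x9c98
One's complement: ~0x9c98
Checksum = 0x6367


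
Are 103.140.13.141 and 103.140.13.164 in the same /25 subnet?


Mask: 255.255.255.128
103.140.13.141 AND mask = 103.140.13.128
103.140.13.164 AND mask = 103.140.13.128
Yes, same subnet (103.140.13.128)


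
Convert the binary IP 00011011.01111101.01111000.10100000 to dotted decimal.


00011011 = 27
01111101 = 125
01111000 = 120
10100000 = 160
IP: 27.125.120.160


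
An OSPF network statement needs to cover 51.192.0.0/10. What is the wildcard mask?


Subnet mask: 255.192.0.0
Wildcard = 255.255.255.255 - subnet mask
255 - 255 = 0
255 - 192 = 63
255 - 0 = 255
255 - 0 = 255
Wildcard: 0.63.255.255


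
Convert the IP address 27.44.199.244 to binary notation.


27 = 00011011
44 = 00101100
199 = 11000111
244 = 11110100
Binary: 00011011.00101100.11000111.11110100
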